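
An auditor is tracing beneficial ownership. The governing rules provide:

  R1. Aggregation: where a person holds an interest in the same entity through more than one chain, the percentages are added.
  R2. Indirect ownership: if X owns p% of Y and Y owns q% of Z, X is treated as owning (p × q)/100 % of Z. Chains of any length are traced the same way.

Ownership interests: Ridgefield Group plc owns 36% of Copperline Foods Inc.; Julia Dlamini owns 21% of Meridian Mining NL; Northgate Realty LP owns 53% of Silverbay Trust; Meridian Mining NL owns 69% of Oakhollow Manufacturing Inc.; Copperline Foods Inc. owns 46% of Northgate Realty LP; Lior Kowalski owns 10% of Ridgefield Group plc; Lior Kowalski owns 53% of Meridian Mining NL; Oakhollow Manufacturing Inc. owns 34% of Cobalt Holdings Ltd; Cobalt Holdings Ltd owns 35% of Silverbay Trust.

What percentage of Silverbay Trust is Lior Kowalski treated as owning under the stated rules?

Chain via Ridgefield Group plc → Copperline Foods Inc. → Northgate Realty LP (R2): 10% × 36% × 46% × 53% = 0.87768% of Silverbay Trust.
Chain via Meridian Mining NL → Oakhollow Manufacturing Inc. → Cobalt Holdings Ltd (R2): 53% × 69% × 34% × 35% = 4.35183% of Silverbay Trust.
Aggregating (R1): 0.87768% + 4.35183% = 5.22951%.

5.22951%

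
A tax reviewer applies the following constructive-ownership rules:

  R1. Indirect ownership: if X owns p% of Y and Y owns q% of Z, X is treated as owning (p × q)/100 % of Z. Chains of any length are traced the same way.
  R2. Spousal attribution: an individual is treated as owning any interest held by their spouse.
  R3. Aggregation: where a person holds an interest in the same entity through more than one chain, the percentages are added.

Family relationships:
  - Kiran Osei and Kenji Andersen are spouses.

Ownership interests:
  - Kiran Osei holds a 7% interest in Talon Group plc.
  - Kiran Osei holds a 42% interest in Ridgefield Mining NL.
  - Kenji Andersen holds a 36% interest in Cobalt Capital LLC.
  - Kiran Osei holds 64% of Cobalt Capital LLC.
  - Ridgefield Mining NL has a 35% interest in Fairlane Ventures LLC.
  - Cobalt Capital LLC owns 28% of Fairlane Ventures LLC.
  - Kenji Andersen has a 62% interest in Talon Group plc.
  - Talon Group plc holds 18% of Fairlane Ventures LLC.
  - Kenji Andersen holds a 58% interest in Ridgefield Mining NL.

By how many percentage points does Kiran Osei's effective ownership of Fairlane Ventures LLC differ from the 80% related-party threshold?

4.58

By spousal attribution (R2), Kiran Osei is treated as also owning Kenji Andersen's interest in Cobalt Capital LLC, giving 64% + 36% = 100%.
By spousal attribution (R2), Kiran Osei is treated as also owning Kenji Andersen's interest in Ridgefield Mining NL, giving 42% + 58% = 100%.
By spousal attribution (R2), Kiran Osei is treated as also owning Kenji Andersen's interest in Talon Group plc, giving 7% + 62% = 69%.
Chain via Cobalt Capital LLC (R1): 100% × 28% = 28% of Fairlane Ventures LLC.
Chain via Ridgefield Mining NL (R1): 100% × 35% = 35% of Fairlane Ventures LLC.
Chain via Talon Group plc (R1): 69% × 18% = 12.42% of Fairlane Ventures LLC.
Aggregating (R3): 28% + 35% + 12.42% = 75.42%.
75.42% falls short of the 80% threshold by 4.58 percentage points.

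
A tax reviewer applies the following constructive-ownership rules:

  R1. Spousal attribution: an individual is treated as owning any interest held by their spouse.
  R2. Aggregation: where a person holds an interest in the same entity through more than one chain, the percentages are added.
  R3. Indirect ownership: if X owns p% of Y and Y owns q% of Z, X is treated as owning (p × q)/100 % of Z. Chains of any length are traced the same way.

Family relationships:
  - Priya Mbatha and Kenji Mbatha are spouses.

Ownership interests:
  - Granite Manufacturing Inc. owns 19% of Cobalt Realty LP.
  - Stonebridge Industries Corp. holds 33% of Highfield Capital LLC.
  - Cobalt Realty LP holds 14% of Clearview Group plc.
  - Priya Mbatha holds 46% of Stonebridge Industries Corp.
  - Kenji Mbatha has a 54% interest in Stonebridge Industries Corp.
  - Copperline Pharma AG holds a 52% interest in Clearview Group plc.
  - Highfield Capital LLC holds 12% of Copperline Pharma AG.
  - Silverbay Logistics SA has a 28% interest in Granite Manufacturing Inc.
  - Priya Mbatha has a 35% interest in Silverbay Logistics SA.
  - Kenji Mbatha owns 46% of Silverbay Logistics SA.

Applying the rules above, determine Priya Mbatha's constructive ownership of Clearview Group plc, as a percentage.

By spousal attribution (R1), Priya Mbatha is treated as also owning Kenji Mbatha's interest in Stonebridge Industries Corp, giving 46% + 54% = 100%.
By spousal attribution (R1), Priya Mbatha is treated as also owning Kenji Mbatha's interest in Silverbay Logistics SA, giving 35% + 46% = 81%.
Chain via Stonebridge Industries Corp. → Highfield Capital LLC → Copperline Pharma AG (R3): 100% × 33% × 12% × 52% = 2.0592% of Clearview Group plc.
Chain via Silverbay Logistics SA → Granite Manufacturing Inc. → Cobalt Realty LP (R3): 81% × 28% × 19% × 14% = 0.603288% of Clearview Group plc.
Aggregating (R2): 2.0592% + 0.603288% = 2.662488%.

2.662488%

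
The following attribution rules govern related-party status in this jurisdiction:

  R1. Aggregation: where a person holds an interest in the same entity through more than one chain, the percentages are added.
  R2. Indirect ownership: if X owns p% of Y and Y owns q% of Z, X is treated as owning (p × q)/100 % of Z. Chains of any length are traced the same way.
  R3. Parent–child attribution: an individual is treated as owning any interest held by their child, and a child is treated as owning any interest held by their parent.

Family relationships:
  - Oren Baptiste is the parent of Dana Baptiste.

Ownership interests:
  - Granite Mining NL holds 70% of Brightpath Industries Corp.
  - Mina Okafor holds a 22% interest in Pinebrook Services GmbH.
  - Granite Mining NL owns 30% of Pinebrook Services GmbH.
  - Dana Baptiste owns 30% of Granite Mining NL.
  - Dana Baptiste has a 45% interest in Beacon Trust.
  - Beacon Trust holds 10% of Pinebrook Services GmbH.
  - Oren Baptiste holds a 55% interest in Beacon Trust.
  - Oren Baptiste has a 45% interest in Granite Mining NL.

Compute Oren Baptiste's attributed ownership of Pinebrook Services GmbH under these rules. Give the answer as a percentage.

32.5%

By parent–child attribution (R3), Oren Baptiste is treated as also owning Dana Baptiste's interest in Granite Mining NL, giving 45% + 30% = 75%.
By parent–child attribution (R3), Oren Baptiste is treated as also owning Dana Baptiste's interest in Beacon Trust, giving 55% + 45% = 100%.
Chain via Granite Mining NL (R2): 75% × 30% = 22.5% of Pinebrook Services GmbH.
Chain via Beacon Trust (R2): 100% × 10% = 10% of Pinebrook Services GmbH.
Aggregating (R1): 22.5% + 10% = 32.5%.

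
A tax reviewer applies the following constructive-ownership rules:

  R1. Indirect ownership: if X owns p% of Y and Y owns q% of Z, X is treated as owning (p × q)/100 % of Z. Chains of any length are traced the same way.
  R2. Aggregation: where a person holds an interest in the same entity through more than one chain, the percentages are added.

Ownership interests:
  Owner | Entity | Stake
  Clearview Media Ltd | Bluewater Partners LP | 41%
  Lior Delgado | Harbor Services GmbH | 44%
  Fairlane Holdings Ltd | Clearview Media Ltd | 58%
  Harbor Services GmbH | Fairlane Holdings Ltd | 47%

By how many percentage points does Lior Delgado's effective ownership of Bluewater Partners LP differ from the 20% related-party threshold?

15.082296

Chain via Harbor Services GmbH → Fairlane Holdings Ltd → Clearview Media Ltd (R1): 44% × 47% × 58% × 41% = 4.917704% of Bluewater Partners LP.
4.917704% falls short of the 20% threshold by 15.082296 percentage points.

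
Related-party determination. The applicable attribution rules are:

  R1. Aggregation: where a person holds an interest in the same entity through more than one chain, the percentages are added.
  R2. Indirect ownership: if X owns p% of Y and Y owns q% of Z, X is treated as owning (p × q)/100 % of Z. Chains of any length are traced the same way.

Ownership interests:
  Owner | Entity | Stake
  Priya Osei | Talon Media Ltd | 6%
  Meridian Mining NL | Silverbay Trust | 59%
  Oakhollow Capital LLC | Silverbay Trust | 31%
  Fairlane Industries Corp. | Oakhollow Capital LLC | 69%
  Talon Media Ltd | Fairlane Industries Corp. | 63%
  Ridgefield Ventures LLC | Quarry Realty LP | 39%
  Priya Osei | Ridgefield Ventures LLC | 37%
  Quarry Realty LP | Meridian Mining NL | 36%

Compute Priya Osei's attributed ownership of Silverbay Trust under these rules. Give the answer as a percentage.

3.873474%

Chain via Ridgefield Ventures LLC → Quarry Realty LP → Meridian Mining NL (R2): 37% × 39% × 36% × 59% = 3.064932% of Silverbay Trust.
Chain via Talon Media Ltd → Fairlane Industries Corp. → Oakhollow Capital LLC (R2): 6% × 63% × 69% × 31% = 0.808542% of Silverbay Trust.
Aggregating (R1): 3.064932% + 0.808542% = 3.873474%.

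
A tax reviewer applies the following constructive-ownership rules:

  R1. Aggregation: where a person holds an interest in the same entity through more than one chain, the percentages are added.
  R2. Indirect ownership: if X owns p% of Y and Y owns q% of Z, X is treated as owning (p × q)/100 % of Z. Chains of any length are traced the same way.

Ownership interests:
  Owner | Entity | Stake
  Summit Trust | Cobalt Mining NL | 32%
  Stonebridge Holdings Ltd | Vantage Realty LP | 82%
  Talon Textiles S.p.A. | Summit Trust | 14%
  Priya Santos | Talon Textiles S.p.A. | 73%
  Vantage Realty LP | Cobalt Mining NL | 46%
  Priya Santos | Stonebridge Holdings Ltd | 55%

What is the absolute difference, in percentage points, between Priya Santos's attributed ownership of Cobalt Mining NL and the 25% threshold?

Chain via Talon Textiles S.p.A. → Summit Trust (R2): 73% × 14% × 32% = 3.2704% of Cobalt Mining NL.
Chain via Stonebridge Holdings Ltd → Vantage Realty LP (R2): 55% × 82% × 46% = 20.746% of Cobalt Mining NL.
Aggregating (R1): 3.2704% + 20.746% = 24.0164%.
24.0164% falls short of the 25% threshold by 0.9836 percentage points.

0.9836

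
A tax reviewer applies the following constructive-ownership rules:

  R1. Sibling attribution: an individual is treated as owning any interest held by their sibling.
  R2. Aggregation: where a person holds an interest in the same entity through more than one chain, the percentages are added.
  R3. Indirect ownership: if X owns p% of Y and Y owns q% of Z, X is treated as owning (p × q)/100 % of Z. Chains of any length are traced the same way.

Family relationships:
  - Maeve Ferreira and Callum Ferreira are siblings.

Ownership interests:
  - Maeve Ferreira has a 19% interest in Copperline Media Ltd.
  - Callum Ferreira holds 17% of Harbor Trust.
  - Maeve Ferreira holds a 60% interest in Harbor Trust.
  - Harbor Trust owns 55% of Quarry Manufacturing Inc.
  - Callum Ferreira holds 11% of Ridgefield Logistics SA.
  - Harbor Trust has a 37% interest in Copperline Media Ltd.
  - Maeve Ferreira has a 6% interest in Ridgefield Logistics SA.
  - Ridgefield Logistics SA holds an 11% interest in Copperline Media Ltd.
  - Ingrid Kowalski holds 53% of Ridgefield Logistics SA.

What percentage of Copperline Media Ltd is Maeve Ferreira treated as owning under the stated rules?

By sibling attribution (R1), Maeve Ferreira is treated as also owning Callum Ferreira's interest in Harbor Trust, giving 60% + 17% = 77%.
By sibling attribution (R1), Maeve Ferreira is treated as also owning Callum Ferreira's interest in Ridgefield Logistics SA, giving 6% + 11% = 17%.
Chain via Harbor Trust (R3): 77% × 37% = 28.49% of Copperline Media Ltd.
Chain via Ridgefield Logistics SA (R3): 17% × 11% = 1.87% of Copperline Media Ltd.
Direct interest in Copperline Media Ltd: 19%.
Aggregating (R2): 28.49% + 1.87% + 19% = 49.36%.

49.36%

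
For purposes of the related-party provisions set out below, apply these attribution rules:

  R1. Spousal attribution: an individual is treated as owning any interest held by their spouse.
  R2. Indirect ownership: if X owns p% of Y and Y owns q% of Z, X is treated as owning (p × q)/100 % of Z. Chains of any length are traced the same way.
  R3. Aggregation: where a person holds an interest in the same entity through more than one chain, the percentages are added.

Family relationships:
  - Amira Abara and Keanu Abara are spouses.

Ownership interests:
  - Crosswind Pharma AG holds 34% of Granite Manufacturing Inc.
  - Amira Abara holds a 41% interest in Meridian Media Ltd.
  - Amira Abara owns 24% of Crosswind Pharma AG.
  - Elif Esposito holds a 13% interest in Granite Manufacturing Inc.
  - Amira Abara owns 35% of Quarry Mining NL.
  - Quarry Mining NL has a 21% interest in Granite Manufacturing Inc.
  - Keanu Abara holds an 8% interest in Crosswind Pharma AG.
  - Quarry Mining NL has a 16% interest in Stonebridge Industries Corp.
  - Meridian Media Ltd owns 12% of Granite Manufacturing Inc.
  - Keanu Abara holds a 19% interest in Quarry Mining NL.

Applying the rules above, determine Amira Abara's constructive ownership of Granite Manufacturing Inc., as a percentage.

27.14%

By spousal attribution (R1), Amira Abara is treated as also owning Keanu Abara's interest in Quarry Mining NL, giving 35% + 19% = 54%.
By spousal attribution (R1), Amira Abara is treated as also owning Keanu Abara's interest in Crosswind Pharma AG, giving 24% + 8% = 32%.
Chain via Quarry Mining NL (R2): 54% × 21% = 11.34% of Granite Manufacturing Inc.
Chain via Meridian Media Ltd (R2): 41% × 12% = 4.92% of Granite Manufacturing Inc.
Chain via Crosswind Pharma AG (R2): 32% × 34% = 10.88% of Granite Manufacturing Inc.
Aggregating (R3): 11.34% + 4.92% + 10.88% = 27.14%.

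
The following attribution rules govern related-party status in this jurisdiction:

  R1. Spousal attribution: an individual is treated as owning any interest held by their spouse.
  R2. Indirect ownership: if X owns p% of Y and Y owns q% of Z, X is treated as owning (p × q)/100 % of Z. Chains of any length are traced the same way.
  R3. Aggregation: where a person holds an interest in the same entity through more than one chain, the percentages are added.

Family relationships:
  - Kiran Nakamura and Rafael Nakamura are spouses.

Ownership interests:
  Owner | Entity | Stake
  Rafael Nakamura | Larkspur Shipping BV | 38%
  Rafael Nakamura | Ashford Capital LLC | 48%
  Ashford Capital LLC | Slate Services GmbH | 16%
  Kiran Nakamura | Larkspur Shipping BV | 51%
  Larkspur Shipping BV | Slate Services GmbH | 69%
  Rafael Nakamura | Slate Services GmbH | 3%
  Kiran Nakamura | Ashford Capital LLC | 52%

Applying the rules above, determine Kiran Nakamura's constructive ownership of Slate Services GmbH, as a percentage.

80.41%

By spousal attribution (R1), Kiran Nakamura is treated as also owning Rafael Nakamura's interest in Larkspur Shipping BV, giving 51% + 38% = 89%.
By spousal attribution (R1), Kiran Nakamura is treated as also owning Rafael Nakamura's interest in Ashford Capital LLC, giving 52% + 48% = 100%.
By spousal attribution (R1), Kiran Nakamura is treated as owning Rafael Nakamura's 3% interest in Slate Services GmbH.
Chain via Larkspur Shipping BV (R2): 89% × 69% = 61.41% of Slate Services GmbH.
Chain via Ashford Capital LLC (R2): 100% × 16% = 16% of Slate Services GmbH.
Direct interest in Slate Services GmbH: 3%.
Aggregating (R3): 61.41% + 16% + 3% = 80.41%.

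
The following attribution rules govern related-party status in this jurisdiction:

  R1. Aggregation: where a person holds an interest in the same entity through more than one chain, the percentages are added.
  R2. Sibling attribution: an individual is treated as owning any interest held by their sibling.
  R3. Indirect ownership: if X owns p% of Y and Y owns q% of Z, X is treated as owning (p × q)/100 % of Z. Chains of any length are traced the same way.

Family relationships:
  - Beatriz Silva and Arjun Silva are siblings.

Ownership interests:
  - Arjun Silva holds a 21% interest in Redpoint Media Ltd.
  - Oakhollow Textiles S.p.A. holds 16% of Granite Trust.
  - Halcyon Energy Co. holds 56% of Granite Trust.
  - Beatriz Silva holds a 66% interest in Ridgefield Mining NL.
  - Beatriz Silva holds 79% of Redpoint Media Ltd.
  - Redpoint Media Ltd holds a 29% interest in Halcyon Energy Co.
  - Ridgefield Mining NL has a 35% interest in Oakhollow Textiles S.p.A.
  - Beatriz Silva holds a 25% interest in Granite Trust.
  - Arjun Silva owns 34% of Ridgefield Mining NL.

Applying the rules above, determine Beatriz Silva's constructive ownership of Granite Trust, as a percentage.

46.84%

By sibling attribution (R2), Beatriz Silva is treated as also owning Arjun Silva's interest in Redpoint Media Ltd, giving 79% + 21% = 100%.
By sibling attribution (R2), Beatriz Silva is treated as also owning Arjun Silva's interest in Ridgefield Mining NL, giving 66% + 34% = 100%.
Chain via Redpoint Media Ltd → Halcyon Energy Co. (R3): 100% × 29% × 56% = 16.24% of Granite Trust.
Chain via Ridgefield Mining NL → Oakhollow Textiles S.p.A. (R3): 100% × 35% × 16% = 5.6% of Granite Trust.
Direct interest in Granite Trust: 25%.
Aggregating (R1): 16.24% + 5.6% + 25% = 46.84%.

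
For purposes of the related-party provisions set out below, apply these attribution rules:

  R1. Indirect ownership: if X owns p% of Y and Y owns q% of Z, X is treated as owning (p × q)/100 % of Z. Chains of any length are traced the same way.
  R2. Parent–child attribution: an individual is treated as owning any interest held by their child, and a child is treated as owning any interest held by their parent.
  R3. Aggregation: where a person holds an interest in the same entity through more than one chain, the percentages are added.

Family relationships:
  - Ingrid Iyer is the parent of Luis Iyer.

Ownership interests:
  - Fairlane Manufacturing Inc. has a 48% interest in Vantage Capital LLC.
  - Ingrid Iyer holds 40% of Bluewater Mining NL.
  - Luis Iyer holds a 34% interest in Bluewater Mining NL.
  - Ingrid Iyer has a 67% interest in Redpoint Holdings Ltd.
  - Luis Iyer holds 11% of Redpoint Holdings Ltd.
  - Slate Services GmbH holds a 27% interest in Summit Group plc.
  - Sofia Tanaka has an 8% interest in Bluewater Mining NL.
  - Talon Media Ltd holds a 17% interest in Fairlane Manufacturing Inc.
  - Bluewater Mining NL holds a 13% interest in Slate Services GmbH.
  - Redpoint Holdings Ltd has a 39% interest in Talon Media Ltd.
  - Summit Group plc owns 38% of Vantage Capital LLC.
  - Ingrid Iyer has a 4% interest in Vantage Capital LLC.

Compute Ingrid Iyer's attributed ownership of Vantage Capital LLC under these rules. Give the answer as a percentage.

By parent–child attribution (R2), Ingrid Iyer is treated as also owning Luis Iyer's interest in Bluewater Mining NL, giving 40% + 34% = 74%.
By parent–child attribution (R2), Ingrid Iyer is treated as also owning Luis Iyer's interest in Redpoint Holdings Ltd, giving 67% + 11% = 78%.
Chain via Bluewater Mining NL → Slate Services GmbH → Summit Group plc (R1): 74% × 13% × 27% × 38% = 0.987012% of Vantage Capital LLC.
Chain via Redpoint Holdings Ltd → Talon Media Ltd → Fairlane Manufacturing Inc. (R1): 78% × 39% × 17% × 48% = 2.482272% of Vantage Capital LLC.
Direct interest in Vantage Capital LLC: 4%.
Aggregating (R3): 0.987012% + 2.482272% + 4% = 7.469284%.

7.469284%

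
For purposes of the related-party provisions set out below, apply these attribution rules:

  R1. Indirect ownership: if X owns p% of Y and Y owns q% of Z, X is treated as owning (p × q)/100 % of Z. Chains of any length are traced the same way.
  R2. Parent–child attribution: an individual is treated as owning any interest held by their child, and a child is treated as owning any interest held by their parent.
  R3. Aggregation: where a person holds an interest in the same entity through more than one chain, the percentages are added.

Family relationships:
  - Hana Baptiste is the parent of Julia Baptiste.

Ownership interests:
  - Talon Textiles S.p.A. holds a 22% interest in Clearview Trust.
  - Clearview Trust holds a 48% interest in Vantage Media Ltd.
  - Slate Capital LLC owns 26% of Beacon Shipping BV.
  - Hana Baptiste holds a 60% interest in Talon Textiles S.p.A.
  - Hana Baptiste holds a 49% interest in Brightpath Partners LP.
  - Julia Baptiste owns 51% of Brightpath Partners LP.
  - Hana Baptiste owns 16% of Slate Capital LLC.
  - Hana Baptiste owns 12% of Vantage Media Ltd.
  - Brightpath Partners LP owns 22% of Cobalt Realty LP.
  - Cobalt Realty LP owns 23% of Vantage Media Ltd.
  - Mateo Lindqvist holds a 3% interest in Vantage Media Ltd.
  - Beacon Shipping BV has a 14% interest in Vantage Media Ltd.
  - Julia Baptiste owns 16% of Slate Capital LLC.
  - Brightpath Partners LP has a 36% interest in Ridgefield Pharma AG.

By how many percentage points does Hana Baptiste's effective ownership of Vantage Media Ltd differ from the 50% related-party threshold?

25.4392

By parent–child attribution (R2), Hana Baptiste is treated as also owning Julia Baptiste's interest in Brightpath Partners LP, giving 49% + 51% = 100%.
By parent–child attribution (R2), Hana Baptiste is treated as also owning Julia Baptiste's interest in Slate Capital LLC, giving 16% + 16% = 32%.
Chain via Brightpath Partners LP → Cobalt Realty LP (R1): 100% × 22% × 23% = 5.06% of Vantage Media Ltd.
Chain via Talon Textiles S.p.A. → Clearview Trust (R1): 60% × 22% × 48% = 6.336% of Vantage Media Ltd.
Chain via Slate Capital LLC → Beacon Shipping BV (R1): 32% × 26% × 14% = 1.1648% of Vantage Media Ltd.
Direct interest in Vantage Media Ltd: 12%.
Aggregating (R3): 5.06% + 6.336% + 1.1648% + 12% = 24.5608%.
24.5608% falls short of the 50% threshold by 25.4392 percentage points.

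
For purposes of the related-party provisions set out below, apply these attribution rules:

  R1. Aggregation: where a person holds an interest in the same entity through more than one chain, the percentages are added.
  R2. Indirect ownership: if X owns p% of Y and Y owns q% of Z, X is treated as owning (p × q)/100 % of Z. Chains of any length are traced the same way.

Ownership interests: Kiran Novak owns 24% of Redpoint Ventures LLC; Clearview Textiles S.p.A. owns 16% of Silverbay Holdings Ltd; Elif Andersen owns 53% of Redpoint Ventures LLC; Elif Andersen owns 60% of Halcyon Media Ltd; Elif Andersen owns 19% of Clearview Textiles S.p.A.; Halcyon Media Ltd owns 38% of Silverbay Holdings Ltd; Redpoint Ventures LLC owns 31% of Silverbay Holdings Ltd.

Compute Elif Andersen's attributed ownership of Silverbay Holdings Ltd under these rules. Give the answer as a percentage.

Chain via Clearview Textiles S.p.A. (R2): 19% × 16% = 3.04% of Silverbay Holdings Ltd.
Chain via Halcyon Media Ltd (R2): 60% × 38% = 22.8% of Silverbay Holdings Ltd.
Chain via Redpoint Ventures LLC (R2): 53% × 31% = 16.43% of Silverbay Holdings Ltd.
Aggregating (R1): 3.04% + 22.8% + 16.43% = 42.27%.

42.27%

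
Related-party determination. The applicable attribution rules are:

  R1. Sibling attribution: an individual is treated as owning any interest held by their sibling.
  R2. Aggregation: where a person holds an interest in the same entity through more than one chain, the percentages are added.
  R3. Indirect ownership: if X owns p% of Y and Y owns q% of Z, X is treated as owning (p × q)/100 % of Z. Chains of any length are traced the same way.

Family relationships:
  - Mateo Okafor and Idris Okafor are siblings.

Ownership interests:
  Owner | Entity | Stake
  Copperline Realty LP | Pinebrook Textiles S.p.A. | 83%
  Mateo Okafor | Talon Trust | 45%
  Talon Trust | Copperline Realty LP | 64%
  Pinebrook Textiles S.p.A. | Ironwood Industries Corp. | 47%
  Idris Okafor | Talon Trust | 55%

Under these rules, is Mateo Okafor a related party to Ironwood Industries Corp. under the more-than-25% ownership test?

No

By sibling attribution (R1), Mateo Okafor is treated as also owning Idris Okafor's interest in Talon Trust, giving 45% + 55% = 100%.
Chain via Talon Trust → Copperline Realty LP → Pinebrook Textiles S.p.A. (R3): 100% × 64% × 83% × 47% = 24.9664% of Ironwood Industries Corp.
24.9664% does not exceed the 25% threshold, so Mateo is not a related party to Ironwood Industries Corp.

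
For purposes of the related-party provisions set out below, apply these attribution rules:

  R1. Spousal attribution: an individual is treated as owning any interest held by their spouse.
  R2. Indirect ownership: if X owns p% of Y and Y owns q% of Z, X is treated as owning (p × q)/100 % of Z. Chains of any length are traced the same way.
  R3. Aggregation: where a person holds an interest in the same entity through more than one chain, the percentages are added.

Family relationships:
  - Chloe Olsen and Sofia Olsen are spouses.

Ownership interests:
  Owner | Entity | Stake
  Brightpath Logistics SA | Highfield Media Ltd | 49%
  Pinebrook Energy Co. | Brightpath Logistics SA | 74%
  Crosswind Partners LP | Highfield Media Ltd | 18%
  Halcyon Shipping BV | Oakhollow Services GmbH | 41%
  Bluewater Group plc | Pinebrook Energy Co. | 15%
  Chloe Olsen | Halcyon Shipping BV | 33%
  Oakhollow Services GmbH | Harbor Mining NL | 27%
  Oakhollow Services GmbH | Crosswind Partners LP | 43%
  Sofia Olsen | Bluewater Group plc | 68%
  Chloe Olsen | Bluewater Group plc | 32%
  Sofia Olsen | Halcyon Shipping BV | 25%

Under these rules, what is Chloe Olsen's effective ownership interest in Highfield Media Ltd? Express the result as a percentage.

7.279572%

By spousal attribution (R1), Chloe Olsen is treated as also owning Sofia Olsen's interest in Bluewater Group plc, giving 32% + 68% = 100%.
By spousal attribution (R1), Chloe Olsen is treated as also owning Sofia Olsen's interest in Halcyon Shipping BV, giving 33% + 25% = 58%.
Chain via Bluewater Group plc → Pinebrook Energy Co. → Brightpath Logistics SA (R2): 100% × 15% × 74% × 49% = 5.439% of Highfield Media Ltd.
Chain via Halcyon Shipping BV → Oakhollow Services GmbH → Crosswind Partners LP (R2): 58% × 41% × 43% × 18% = 1.840572% of Highfield Media Ltd.
Aggregating (R3): 5.439% + 1.840572% = 7.279572%.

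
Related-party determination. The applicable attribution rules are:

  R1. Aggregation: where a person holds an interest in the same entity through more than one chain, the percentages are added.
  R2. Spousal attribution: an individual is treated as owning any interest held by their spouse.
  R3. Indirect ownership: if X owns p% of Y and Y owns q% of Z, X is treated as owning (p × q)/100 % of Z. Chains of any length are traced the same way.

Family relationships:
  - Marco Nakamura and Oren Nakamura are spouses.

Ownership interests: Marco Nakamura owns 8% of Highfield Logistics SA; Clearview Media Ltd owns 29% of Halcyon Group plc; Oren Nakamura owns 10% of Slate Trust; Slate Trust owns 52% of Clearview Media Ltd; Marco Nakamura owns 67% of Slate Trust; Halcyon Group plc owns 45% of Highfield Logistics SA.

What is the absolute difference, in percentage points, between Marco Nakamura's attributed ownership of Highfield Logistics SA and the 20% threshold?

By spousal attribution (R2), Marco Nakamura is treated as also owning Oren Nakamura's interest in Slate Trust, giving 67% + 10% = 77%.
Chain via Slate Trust → Clearview Media Ltd → Halcyon Group plc (R3): 77% × 52% × 29% × 45% = 5.22522% of Highfield Logistics SA.
Direct interest in Highfield Logistics SA: 8%.
Aggregating (R1): 5.22522% + 8% = 13.22522%.
13.22522% falls short of the 20% threshold by 6.77478 percentage points.

6.77478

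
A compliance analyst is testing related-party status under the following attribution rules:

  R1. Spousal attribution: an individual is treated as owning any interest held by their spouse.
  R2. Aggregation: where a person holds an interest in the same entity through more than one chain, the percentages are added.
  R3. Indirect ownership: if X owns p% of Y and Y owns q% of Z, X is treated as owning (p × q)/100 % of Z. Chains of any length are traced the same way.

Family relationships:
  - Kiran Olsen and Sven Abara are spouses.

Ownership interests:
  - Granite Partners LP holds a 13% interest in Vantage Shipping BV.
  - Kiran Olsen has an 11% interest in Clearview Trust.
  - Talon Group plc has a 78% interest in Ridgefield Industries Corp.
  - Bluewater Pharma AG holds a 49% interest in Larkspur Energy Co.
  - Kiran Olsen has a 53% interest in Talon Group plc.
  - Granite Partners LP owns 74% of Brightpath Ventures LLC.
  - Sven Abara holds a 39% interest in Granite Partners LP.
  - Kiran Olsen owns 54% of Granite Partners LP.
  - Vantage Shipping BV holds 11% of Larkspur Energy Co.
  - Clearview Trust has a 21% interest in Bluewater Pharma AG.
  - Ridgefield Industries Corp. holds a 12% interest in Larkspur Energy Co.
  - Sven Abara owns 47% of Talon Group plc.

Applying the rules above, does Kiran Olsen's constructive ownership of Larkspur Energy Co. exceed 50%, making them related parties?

No

By spousal attribution (R1), Kiran Olsen is treated as also owning Sven Abara's interest in Talon Group plc, giving 53% + 47% = 100%.
By spousal attribution (R1), Kiran Olsen is treated as also owning Sven Abara's interest in Granite Partners LP, giving 54% + 39% = 93%.
Chain via Clearview Trust → Bluewater Pharma AG (R3): 11% × 21% × 49% = 1.1319% of Larkspur Energy Co.
Chain via Talon Group plc → Ridgefield Industries Corp. (R3): 100% × 78% × 12% = 9.36% of Larkspur Energy Co.
Chain via Granite Partners LP → Vantage Shipping BV (R3): 93% × 13% × 11% = 1.3299% of Larkspur Energy Co.
Aggregating (R2): 1.1319% + 9.36% + 1.3299% = 11.8218%.
11.8218% does not exceed the 50% threshold, so Kiran is not a related party to Larkspur Energy Co.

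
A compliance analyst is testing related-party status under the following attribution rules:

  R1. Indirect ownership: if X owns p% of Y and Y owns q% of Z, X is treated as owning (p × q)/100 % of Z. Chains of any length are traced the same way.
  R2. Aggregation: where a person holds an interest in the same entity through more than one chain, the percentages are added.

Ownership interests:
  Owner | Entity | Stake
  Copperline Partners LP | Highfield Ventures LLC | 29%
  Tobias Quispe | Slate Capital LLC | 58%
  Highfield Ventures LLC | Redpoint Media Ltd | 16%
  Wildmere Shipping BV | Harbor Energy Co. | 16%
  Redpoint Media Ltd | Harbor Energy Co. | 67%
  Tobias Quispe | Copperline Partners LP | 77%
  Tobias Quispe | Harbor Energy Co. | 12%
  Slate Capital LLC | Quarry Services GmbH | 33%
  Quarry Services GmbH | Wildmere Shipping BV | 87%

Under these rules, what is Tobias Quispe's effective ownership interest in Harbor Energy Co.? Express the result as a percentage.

Chain via Slate Capital LLC → Quarry Services GmbH → Wildmere Shipping BV (R1): 58% × 33% × 87% × 16% = 2.664288% of Harbor Energy Co.
Chain via Copperline Partners LP → Highfield Ventures LLC → Redpoint Media Ltd (R1): 77% × 29% × 16% × 67% = 2.393776% of Harbor Energy Co.
Direct interest in Harbor Energy Co: 12%.
Aggregating (R2): 2.664288% + 2.393776% + 12% = 17.058064%.

17.058064%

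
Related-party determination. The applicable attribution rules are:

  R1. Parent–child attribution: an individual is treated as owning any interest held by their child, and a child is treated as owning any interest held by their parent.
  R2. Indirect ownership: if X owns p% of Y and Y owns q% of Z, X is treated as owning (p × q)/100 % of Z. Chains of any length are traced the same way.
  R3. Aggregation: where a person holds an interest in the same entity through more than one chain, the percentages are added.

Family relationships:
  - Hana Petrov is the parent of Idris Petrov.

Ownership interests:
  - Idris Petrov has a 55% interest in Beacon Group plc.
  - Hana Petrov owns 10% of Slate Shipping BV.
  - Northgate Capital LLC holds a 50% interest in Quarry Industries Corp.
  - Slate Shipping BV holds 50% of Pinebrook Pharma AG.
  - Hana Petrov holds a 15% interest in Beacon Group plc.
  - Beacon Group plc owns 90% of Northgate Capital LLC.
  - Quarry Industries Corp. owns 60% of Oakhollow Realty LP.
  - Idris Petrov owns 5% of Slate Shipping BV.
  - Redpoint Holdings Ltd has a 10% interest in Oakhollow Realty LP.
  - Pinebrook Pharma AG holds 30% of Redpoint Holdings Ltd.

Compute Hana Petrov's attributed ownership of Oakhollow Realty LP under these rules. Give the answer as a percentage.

By parent–child attribution (R1), Hana Petrov is treated as also owning Idris Petrov's interest in Slate Shipping BV, giving 10% + 5% = 15%.
By parent–child attribution (R1), Hana Petrov is treated as also owning Idris Petrov's interest in Beacon Group plc, giving 15% + 55% = 70%.
Chain via Slate Shipping BV → Pinebrook Pharma AG → Redpoint Holdings Ltd (R2): 15% × 50% × 30% × 10% = 0.225% of Oakhollow Realty LP.
Chain via Beacon Group plc → Northgate Capital LLC → Quarry Industries Corp. (R2): 70% × 90% × 50% × 60% = 18.9% of Oakhollow Realty LP.
Aggregating (R3): 0.225% + 18.9% = 19.125%.

19.125%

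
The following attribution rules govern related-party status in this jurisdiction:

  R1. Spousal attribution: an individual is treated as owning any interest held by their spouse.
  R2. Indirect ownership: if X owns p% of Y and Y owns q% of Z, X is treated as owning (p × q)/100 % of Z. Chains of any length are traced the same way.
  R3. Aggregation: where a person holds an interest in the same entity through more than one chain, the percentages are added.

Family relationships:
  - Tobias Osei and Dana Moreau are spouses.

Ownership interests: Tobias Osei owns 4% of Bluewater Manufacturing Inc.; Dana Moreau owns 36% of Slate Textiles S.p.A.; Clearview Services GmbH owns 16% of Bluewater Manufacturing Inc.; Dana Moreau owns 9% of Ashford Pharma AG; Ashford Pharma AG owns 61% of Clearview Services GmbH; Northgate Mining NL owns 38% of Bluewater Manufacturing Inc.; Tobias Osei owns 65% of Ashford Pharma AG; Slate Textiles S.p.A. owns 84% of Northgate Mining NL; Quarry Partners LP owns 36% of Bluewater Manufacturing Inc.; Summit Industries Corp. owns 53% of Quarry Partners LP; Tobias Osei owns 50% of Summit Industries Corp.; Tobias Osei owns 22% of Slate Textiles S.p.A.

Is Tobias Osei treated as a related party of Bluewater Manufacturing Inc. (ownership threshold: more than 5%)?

Yes

By spousal attribution (R1), Tobias Osei is treated as also owning Dana Moreau's interest in Slate Textiles S.p.A, giving 22% + 36% = 58%.
By spousal attribution (R1), Tobias Osei is treated as also owning Dana Moreau's interest in Ashford Pharma AG, giving 65% + 9% = 74%.
Chain via Summit Industries Corp. → Quarry Partners LP (R2): 50% × 53% × 36% = 9.54% of Bluewater Manufacturing Inc.
Chain via Slate Textiles S.p.A. → Northgate Mining NL (R2): 58% × 84% × 38% = 18.5136% of Bluewater Manufacturing Inc.
Chain via Ashford Pharma AG → Clearview Services GmbH (R2): 74% × 61% × 16% = 7.2224% of Bluewater Manufacturing Inc.
Direct interest in Bluewater Manufacturing Inc: 4%.
Aggregating (R3): 9.54% + 18.5136% + 7.2224% + 4% = 39.276%.
39.276% exceeds the 5% threshold, so Tobias is a related party to Bluewater Manufacturing Inc.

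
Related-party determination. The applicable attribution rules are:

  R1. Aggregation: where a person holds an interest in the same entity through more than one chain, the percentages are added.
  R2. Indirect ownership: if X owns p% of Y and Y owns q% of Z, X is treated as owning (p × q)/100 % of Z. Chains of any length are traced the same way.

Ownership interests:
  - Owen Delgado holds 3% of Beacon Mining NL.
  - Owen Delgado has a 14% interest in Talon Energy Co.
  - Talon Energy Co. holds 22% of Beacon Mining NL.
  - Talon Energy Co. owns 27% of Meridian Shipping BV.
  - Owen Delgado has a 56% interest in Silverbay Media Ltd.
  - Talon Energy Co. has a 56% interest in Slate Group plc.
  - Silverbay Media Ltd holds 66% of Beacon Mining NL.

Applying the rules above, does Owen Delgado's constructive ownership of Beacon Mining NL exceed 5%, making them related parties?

Yes

Chain via Silverbay Media Ltd (R2): 56% × 66% = 36.96% of Beacon Mining NL.
Chain via Talon Energy Co. (R2): 14% × 22% = 3.08% of Beacon Mining NL.
Direct interest in Beacon Mining NL: 3%.
Aggregating (R1): 36.96% + 3.08% + 3% = 43.04%.
43.04% exceeds the 5% threshold, so Owen is a related party to Beacon Mining NL.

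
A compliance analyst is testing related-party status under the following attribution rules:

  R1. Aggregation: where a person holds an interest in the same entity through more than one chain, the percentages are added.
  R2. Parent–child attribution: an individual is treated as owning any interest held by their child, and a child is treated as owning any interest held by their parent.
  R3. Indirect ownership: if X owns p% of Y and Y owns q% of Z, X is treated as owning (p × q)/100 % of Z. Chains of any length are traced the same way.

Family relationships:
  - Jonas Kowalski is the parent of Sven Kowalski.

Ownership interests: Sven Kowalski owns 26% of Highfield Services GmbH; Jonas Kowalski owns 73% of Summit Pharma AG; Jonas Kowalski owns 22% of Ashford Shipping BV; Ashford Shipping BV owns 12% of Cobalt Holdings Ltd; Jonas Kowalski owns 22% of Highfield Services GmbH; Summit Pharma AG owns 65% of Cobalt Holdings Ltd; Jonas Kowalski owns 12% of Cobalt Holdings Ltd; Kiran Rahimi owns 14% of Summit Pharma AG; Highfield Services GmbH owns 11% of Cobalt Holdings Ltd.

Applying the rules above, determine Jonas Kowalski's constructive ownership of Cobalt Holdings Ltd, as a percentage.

By parent–child attribution (R2), Jonas Kowalski is treated as also owning Sven Kowalski's interest in Highfield Services GmbH, giving 22% + 26% = 48%.
Chain via Summit Pharma AG (R3): 73% × 65% = 47.45% of Cobalt Holdings Ltd.
Chain via Highfield Services GmbH (R3): 48% × 11% = 5.28% of Cobalt Holdings Ltd.
Chain via Ashford Shipping BV (R3): 22% × 12% = 2.64% of Cobalt Holdings Ltd.
Direct interest in Cobalt Holdings Ltd: 12%.
Aggregating (R1): 47.45% + 5.28% + 2.64% + 12% = 67.37%.

67.37%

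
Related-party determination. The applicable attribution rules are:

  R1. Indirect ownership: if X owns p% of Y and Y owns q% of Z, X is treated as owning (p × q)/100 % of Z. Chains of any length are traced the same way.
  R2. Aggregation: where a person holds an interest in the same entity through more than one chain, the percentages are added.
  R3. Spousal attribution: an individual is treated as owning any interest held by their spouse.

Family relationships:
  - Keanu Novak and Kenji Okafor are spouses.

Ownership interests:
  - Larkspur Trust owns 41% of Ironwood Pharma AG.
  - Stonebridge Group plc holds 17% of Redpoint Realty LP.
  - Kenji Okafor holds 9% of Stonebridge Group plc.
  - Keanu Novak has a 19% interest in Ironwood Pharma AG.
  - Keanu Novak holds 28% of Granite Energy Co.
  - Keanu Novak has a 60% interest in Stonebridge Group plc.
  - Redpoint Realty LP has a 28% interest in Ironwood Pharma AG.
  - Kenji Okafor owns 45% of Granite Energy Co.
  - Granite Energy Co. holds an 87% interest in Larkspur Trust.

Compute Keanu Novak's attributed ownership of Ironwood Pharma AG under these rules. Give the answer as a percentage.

48.3235%

By spousal attribution (R3), Keanu Novak is treated as also owning Kenji Okafor's interest in Granite Energy Co, giving 28% + 45% = 73%.
By spousal attribution (R3), Keanu Novak is treated as also owning Kenji Okafor's interest in Stonebridge Group plc, giving 60% + 9% = 69%.
Chain via Granite Energy Co. → Larkspur Trust (R1): 73% × 87% × 41% = 26.0391% of Ironwood Pharma AG.
Chain via Stonebridge Group plc → Redpoint Realty LP (R1): 69% × 17% × 28% = 3.2844% of Ironwood Pharma AG.
Direct interest in Ironwood Pharma AG: 19%.
Aggregating (R2): 26.0391% + 3.2844% + 19% = 48.3235%.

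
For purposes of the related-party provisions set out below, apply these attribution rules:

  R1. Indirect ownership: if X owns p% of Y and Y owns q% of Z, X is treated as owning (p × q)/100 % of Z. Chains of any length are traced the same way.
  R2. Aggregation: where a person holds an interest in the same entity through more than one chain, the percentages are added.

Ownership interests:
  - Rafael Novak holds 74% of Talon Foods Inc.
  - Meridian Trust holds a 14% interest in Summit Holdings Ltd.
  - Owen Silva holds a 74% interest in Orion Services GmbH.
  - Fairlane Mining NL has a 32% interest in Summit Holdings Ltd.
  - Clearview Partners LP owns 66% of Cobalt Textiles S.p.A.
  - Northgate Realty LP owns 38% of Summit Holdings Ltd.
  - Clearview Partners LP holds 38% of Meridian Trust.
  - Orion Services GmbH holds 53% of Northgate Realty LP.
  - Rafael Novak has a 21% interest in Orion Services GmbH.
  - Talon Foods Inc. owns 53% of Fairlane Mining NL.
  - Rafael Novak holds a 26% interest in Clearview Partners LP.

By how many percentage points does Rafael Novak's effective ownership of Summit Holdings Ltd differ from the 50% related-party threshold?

Chain via Clearview Partners LP → Meridian Trust (R1): 26% × 38% × 14% = 1.3832% of Summit Holdings Ltd.
Chain via Orion Services GmbH → Northgate Realty LP (R1): 21% × 53% × 38% = 4.2294% of Summit Holdings Ltd.
Chain via Talon Foods Inc. → Fairlane Mining NL (R1): 74% × 53% × 32% = 12.5504% of Summit Holdings Ltd.
Aggregating (R2): 1.3832% + 4.2294% + 12.5504% = 18.163%.
18.163% falls short of the 50% threshold by 31.837 percentage points.

31.837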